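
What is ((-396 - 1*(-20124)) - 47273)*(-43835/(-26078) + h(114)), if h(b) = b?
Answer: -83095745215/26078 ≈ -3.1864e+6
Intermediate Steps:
((-396 - 1*(-20124)) - 47273)*(-43835/(-26078) + h(114)) = ((-396 - 1*(-20124)) - 47273)*(-43835/(-26078) + 114) = ((-396 + 20124) - 47273)*(-43835*(-1/26078) + 114) = (19728 - 47273)*(43835/26078 + 114) = -27545*3016727/26078 = -83095745215/26078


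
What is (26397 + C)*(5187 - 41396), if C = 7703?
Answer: -1234726900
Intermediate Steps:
(26397 + C)*(5187 - 41396) = (26397 + 7703)*(5187 - 41396) = 34100*(-36209) = -1234726900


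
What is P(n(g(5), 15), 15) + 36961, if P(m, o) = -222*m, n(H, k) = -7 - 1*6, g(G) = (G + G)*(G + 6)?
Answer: 39847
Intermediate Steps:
g(G) = 2*G*(6 + G) (g(G) = (2*G)*(6 + G) = 2*G*(6 + G))
n(H, k) = -13 (n(H, k) = -7 - 6 = -13)
P(n(g(5), 15), 15) + 36961 = -222*(-13) + 36961 = 2886 + 36961 = 39847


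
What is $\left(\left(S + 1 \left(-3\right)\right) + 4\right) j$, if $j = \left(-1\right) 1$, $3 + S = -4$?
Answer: $6$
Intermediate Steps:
$S = -7$ ($S = -3 - 4 = -7$)
$j = -1$
$\left(\left(S + 1 \left(-3\right)\right) + 4\right) j = \left(\left(-7 + 1 \left(-3\right)\right) + 4\right) \left(-1\right) = \left(\left(-7 - 3\right) + 4\right) \left(-1\right) = \left(-10 + 4\right) \left(-1\right) = \left(-6\right) \left(-1\right) = 6$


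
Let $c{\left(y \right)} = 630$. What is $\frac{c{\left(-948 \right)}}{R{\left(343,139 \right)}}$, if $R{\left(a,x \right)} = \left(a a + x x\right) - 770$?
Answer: $\frac{21}{4540} \approx 0.0046256$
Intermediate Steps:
$R{\left(a,x \right)} = -770 + a^{2} + x^{2}$ ($R{\left(a,x \right)} = \left(a^{2} + x^{2}\right) - 770 = -770 + a^{2} + x^{2}$)
$\frac{c{\left(-948 \right)}}{R{\left(343,139 \right)}} = \frac{630}{-770 + 343^{2} + 139^{2}} = \frac{630}{-770 + 117649 + 19321} = \frac{630}{136200} = 630 \cdot \frac{1}{136200} = \frac{21}{4540}$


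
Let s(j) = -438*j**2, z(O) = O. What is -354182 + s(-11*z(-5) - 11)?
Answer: -1202150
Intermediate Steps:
-354182 + s(-11*z(-5) - 11) = -354182 - 438*(-11*(-5) - 11)**2 = -354182 - 438*(55 - 11)**2 = -354182 - 438*44**2 = -354182 - 438*1936 = -354182 - 847968 = -1202150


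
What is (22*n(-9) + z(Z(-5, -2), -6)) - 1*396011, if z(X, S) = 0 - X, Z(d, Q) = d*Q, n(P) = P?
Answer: -396219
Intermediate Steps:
Z(d, Q) = Q*d
z(X, S) = -X
(22*n(-9) + z(Z(-5, -2), -6)) - 1*396011 = (22*(-9) - (-2)*(-5)) - 1*396011 = (-198 - 1*10) - 396011 = (-198 - 10) - 396011 = -208 - 396011 = -396219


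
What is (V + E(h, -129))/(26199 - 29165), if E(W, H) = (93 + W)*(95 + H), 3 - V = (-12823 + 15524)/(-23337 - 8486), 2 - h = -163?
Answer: 139526593/47193509 ≈ 2.9565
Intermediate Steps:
h = 165 (h = 2 - 1*(-163) = 2 + 163 = 165)
V = 98170/31823 (V = 3 - (-12823 + 15524)/(-23337 - 8486) = 3 - 2701/(-31823) = 3 - 2701*(-1)/31823 = 3 - 1*(-2701/31823) = 3 + 2701/31823 = 98170/31823 ≈ 3.0849)
(V + E(h, -129))/(26199 - 29165) = (98170/31823 + (8835 + 93*(-129) + 95*165 - 129*165))/(26199 - 29165) = (98170/31823 + (8835 - 11997 + 15675 - 21285))/(-2966) = (98170/31823 - 8772)*(-1/2966) = -279053186/31823*(-1/2966) = 139526593/47193509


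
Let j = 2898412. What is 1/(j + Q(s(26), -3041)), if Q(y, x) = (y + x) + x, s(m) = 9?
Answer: 1/2892339 ≈ 3.4574e-7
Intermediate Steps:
Q(y, x) = y + 2*x (Q(y, x) = (x + y) + x = y + 2*x)
1/(j + Q(s(26), -3041)) = 1/(2898412 + (9 + 2*(-3041))) = 1/(2898412 + (9 - 6082)) = 1/(2898412 - 6073) = 1/2892339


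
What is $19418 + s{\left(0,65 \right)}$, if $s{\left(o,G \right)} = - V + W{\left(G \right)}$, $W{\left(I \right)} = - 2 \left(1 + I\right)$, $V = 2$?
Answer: $19284$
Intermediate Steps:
$W{\left(I \right)} = -2 - 2 I$
$s{\left(o,G \right)} = -4 - 2 G$ ($s{\left(o,G \right)} = \left(-1\right) 2 - \left(2 + 2 G\right) = -2 - \left(2 + 2 G\right) = -4 - 2 G$)
$19418 + s{\left(0,65 \right)} = 19418 - 134 = 19284$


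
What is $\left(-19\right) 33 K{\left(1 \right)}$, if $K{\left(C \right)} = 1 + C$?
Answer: $-1254$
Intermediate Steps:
$\left(-19\right) 33 K{\left(1 \right)} = \left(-19\right) 33 \left(1 + 1\right) = \left(-627\right) 2 = -1254$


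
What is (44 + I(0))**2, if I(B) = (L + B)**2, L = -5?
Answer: 4761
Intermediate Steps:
I(B) = (-5 + B)**2
(44 + I(0))**2 = (44 + (-5 + 0)**2)**2 = (44 + (-5)**2)**2 = (44 + 25)**2 = 69**2 = 4761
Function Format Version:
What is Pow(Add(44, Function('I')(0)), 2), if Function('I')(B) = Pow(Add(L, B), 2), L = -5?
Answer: 4761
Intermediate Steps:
Function('I')(B) = Pow(Add(-5, B), 2)
Pow(Add(44, Function('I')(0)), 2) = Pow(Add(44, Pow(Add(-5, 0), 2)), 2) = Pow(Add(44, Pow(-5, 2)), 2) = Pow(Add(44, 25), 2) = Pow(69, 2) = 4761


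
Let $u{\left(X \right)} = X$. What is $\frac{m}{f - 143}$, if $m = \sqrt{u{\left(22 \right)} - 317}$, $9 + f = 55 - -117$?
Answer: $\frac{i \sqrt{295}}{20} \approx 0.85878 i$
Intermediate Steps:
$f = 163$ ($f = -9 + \left(55 - -117\right) = -9 + \left(55 + 117\right) = -9 + 172 = 163$)
$m = i \sqrt{295}$ ($m = \sqrt{22 - 317} = \sqrt{-295} = i \sqrt{295} \approx 17.176 i$)
$\frac{m}{f - 143} = \frac{i \sqrt{295}}{163 - 143} = \frac{i \sqrt{295}}{20}$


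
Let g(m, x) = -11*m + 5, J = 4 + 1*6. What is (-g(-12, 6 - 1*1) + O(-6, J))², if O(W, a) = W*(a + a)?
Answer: 66049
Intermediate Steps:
J = 10 (J = 4 + 6 = 10)
O(W, a) = 2*W*a (O(W, a) = W*(2*a) = 2*W*a)
g(m, x) = 5 - 11*m
(-g(-12, 6 - 1*1) + O(-6, J))² = (-(5 - 11*(-12)) + 2*(-6)*10)² = (-(5 + 132) - 120)² = (-1*137 - 120)² = (-137 - 120)² = (-257)² = 66049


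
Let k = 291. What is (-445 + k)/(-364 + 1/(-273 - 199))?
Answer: 6608/15619 ≈ 0.42307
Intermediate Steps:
(-445 + k)/(-364 + 1/(-273 - 199)) = (-445 + 291)/(-364 + 1/(-273 - 199)) = -154/(-364 + 1/(-472)) = -154/(-364 - 1/472) = -154/(-171809/472) = -154*(-472/171809) = 6608/15619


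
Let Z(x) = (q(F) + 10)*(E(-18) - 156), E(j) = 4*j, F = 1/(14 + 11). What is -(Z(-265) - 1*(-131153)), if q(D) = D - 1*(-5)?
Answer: -3193097/25 ≈ -1.2772e+5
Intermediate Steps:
F = 1/25 ≈ 0.040000
q(D) = 5 + D (q(D) = D + 5 = 5 + D)
Z(x) = -85728/25 (Z(x) = ((5 + 1/25) + 10)*(4*(-18) - 156) = (126/25 + 10)*(-72 - 156) = (376/25)*(-228) = -85728/25)
-(Z(-265) - 1*(-131153)) = -(-85728/25 - 1*(-131153)) = -(-85728/25 + 131153) = -1*3193097/25 = -3193097/25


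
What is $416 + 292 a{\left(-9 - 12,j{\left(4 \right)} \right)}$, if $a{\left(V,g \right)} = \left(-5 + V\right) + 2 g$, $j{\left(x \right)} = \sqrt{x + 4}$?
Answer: $-7176 + 1168 \sqrt{2} \approx -5524.2$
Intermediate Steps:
$j{\left(x \right)} = \sqrt{4 + x}$
$a{\left(V,g \right)} = -5 + V + 2 g$
$416 + 292 a{\left(-9 - 12,j{\left(4 \right)} \right)} = 416 + 292 \left(-5 - 21 + 2 \sqrt{4 + 4}\right) = 416 + 292 \left(-5 - 21 + 2 \sqrt{8}\right) = 416 + 292 \left(-5 - 21 + 2 \cdot 2 \sqrt{2}\right) = 416 + 292 \left(-5 - 21 + 4 \sqrt{2}\right) = 416 + 292 \left(-26 + 4 \sqrt{2}\right) = 416 - \left(7592 - 1168 \sqrt{2}\right) = -7176 + 1168 \sqrt{2}$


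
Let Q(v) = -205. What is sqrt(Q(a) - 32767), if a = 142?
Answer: 2*I*sqrt(8243) ≈ 181.58*I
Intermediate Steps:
sqrt(Q(a) - 32767) = sqrt(-205 - 32767) = sqrt(-32972) = 2*I*sqrt(8243)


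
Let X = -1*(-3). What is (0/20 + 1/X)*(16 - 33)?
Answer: -17/3 ≈ -5.6667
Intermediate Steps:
X = 3
(0/20 + 1/X)*(16 - 33) = (0/20 + 1/3)*(16 - 33) = (0*(1/20) + 1*(⅓))*(-17) = (0 + ⅓)*(-17) = (⅓)*(-17) = -17/3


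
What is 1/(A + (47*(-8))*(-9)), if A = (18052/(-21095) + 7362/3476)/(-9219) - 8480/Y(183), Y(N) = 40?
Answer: 337997211090/1072127107301161 ≈ 0.00031526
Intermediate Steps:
A = -71655455027399/337997211090 (A = (18052/(-21095) + 7362/3476)/(-9219) - 8480/40 = (18052*(-1/21095) + 7362*(1/3476))*(-1/9219) - 8480*1/40 = (-18052/21095 + 3681/1738)*(-1/9219) - 212 = (46276319/36663110)*(-1/9219) - 212 = -46276319/337997211090 - 212 = -71655455027399/337997211090 ≈ -212.00)
1/(A + (47*(-8))*(-9)) = 1/(-71655455027399/337997211090 + (47*(-8))*(-9)) = 1/(-71655455027399/337997211090 - 376*(-9)) = 1/(-71655455027399/337997211090 + 3384) = 1/(1072127107301161/337997211090) = 337997211090/1072127107301161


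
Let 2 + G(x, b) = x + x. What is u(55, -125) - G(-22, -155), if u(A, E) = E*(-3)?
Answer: 421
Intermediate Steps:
G(x, b) = -2 + 2*x (G(x, b) = -2 + (x + x) = -2 + 2*x)
u(A, E) = -3*E
u(55, -125) - G(-22, -155) = -3*(-125) - (-2 + 2*(-22)) = 375 - (-2 - 44) = 375 - 1*(-46) = 375 + 46 = 421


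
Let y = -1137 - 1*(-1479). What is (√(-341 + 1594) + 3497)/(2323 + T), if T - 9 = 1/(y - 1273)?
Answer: 250439/167007 + 931*√1253/2171091 ≈ 1.5148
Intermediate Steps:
y = 342 (y = -1137 + 1479 = 342)
T = 8378/931 (T = 9 + 1/(342 - 1273) = 9 + 1/(-931) = 9 - 1/931 = 8378/931 ≈ 8.9989)
(√(-341 + 1594) + 3497)/(2323 + T) = (√(-341 + 1594) + 3497)/(2323 + 8378/931) = (√1253 + 3497)/(2171091/931) = (3497 + √1253)*(931/2171091) = 250439/167007 + 931*√1253/2171091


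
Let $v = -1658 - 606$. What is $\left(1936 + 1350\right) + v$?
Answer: $1022$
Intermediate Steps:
$v = -2264$
$\left(1936 + 1350\right) + v = \left(1936 + 1350\right) - 2264 = 3286 - 2264 = 1022$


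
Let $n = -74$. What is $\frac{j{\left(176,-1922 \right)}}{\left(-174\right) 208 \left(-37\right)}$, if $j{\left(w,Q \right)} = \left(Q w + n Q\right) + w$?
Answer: $- \frac{48967}{334776} \approx -0.14627$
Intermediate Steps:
$j{\left(w,Q \right)} = w - 74 Q + Q w$ ($j{\left(w,Q \right)} = \left(Q w - 74 Q\right) + w = \left(- 74 Q + Q w\right) + w = w - 74 Q + Q w$)
$\frac{j{\left(176,-1922 \right)}}{\left(-174\right) 208 \left(-37\right)} = \frac{176 - -142228 - 338272}{\left(-174\right) 208 \left(-37\right)} = \frac{176 + 142228 - 338272}{\left(-36192\right) \left(-37\right)} = - \frac{195868}{1339104} = \left(-195868\right) \frac{1}{1339104} = - \frac{48967}{334776}$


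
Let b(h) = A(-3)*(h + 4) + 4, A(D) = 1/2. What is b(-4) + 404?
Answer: 408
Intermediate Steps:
A(D) = ½
b(h) = 6 + h/2 (b(h) = (h + 4)/2 + 4 = (4 + h)/2 + 4 = (2 + h/2) + 4 = 6 + h/2)
b(-4) + 404 = (6 + (½)*(-4)) + 404 = (6 - 2) + 404 = 4 + 404 = 408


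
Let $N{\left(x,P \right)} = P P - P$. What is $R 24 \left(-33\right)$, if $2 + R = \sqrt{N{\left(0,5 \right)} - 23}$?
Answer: $1584 - 792 i \sqrt{3} \approx 1584.0 - 1371.8 i$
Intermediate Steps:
$N{\left(x,P \right)} = P^{2} - P$
$R = -2 + i \sqrt{3}$ ($R = -2 + \sqrt{5 \left(-1 + 5\right) - 23} = -2 + \sqrt{5 \cdot 4 - 23} = -2 + \sqrt{20 - 23} = -2 + \sqrt{-3} = -2 + i \sqrt{3} \approx -2.0 + 1.732 i$)
$R 24 \left(-33\right) = \left(-2 + i \sqrt{3}\right) 24 \left(-33\right) = \left(-48 + 24 i \sqrt{3}\right) \left(-33\right) = 1584 - 792 i \sqrt{3}$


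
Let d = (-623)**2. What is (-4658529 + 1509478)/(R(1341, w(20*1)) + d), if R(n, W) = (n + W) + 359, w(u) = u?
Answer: -3149051/389849 ≈ -8.0776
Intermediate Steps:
d = 388129
R(n, W) = 359 + W + n (R(n, W) = (W + n) + 359 = 359 + W + n)
(-4658529 + 1509478)/(R(1341, w(20*1)) + d) = (-4658529 + 1509478)/((359 + 20*1 + 1341) + 388129) = -3149051/((359 + 20 + 1341) + 388129) = -3149051/(1720 + 388129) = -3149051/389849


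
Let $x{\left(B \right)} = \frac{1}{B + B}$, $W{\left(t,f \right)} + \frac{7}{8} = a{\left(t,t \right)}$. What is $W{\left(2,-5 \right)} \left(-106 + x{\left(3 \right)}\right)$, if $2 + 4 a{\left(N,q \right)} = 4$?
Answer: $\frac{635}{16} \approx 39.688$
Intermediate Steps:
$a{\left(N,q \right)} = \frac{1}{2}$ ($a{\left(N,q \right)} = - \frac{1}{2} + \frac{1}{4} \cdot 4 = - \frac{1}{2} + 1 = \frac{1}{2}$)
$W{\left(t,f \right)} = - \frac{3}{8}$ ($W{\left(t,f \right)} = - \frac{7}{8} + \frac{1}{2} = - \frac{3}{8}$)
$x{\left(B \right)} = \frac{1}{2 B}$
$W{\left(2,-5 \right)} \left(-106 + x{\left(3 \right)}\right) = - \frac{3 \left(-106 + \frac{1}{2 \cdot 3}\right)}{8} = - \frac{3 \left(-106 + \frac{1}{2} \cdot \frac{1}{3}\right)}{8} = - \frac{3 \left(-106 + \frac{1}{6}\right)}{8} = \left(- \frac{3}{8}\right) \left(- \frac{635}{6}\right) = \frac{635}{16}$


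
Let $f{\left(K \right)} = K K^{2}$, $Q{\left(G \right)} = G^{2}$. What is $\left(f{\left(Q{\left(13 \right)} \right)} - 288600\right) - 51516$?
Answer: $4486693$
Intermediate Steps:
$f{\left(K \right)} = K^{3}$
$\left(f{\left(Q{\left(13 \right)} \right)} - 288600\right) - 51516 = \left(\left(13^{2}\right)^{3} - 288600\right) - 51516 = \left(169^{3} - 288600\right) - 51516 = \left(4826809 - 288600\right) - 51516 = 4538209 - 51516 = 4486693$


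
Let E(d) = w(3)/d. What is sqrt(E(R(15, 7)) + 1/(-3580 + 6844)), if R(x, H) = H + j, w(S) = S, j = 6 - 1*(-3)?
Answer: sqrt(31263)/408 ≈ 0.43337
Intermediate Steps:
j = 9 (j = 6 + 3 = 9)
R(x, H) = 9 + H (R(x, H) = H + 9 = 9 + H)
E(d) = 3/d
sqrt(E(R(15, 7)) + 1/(-3580 + 6844)) = sqrt(3/(9 + 7) + 1/(-3580 + 6844)) = sqrt(3/16 + 1/3264) = sqrt(613/3264) = sqrt(31263)/408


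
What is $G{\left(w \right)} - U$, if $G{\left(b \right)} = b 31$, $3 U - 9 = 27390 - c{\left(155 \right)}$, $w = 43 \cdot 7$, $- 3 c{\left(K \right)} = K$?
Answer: $\frac{1627}{9} \approx 180.78$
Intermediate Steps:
$c{\left(K \right)} = - \frac{K}{3}$
$w = 301$
$U = \frac{82352}{9}$ ($U = 3 + \frac{27390 - \left(- \frac{1}{3}\right) 155}{3} = 3 + \frac{27390 - - \frac{155}{3}}{3} = 3 + \frac{27390 + \frac{155}{3}}{3} = 3 + \frac{1}{3} \cdot \frac{82325}{3} = 3 + \frac{82325}{9} = \frac{82352}{9} \approx 9150.2$)
$G{\left(b \right)} = 31 b$
$G{\left(w \right)} - U = 31 \cdot 301 - \frac{82352}{9} = 9331 - \frac{82352}{9} = \frac{1627}{9}$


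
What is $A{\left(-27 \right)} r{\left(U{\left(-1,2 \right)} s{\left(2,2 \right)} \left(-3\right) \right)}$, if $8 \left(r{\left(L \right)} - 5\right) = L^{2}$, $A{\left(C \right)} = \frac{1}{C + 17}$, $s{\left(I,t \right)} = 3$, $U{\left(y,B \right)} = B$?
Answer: $- \frac{91}{20} \approx -4.55$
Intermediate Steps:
$A{\left(C \right)} = \frac{1}{17 + C}$
$r{\left(L \right)} = 5 + \frac{L^{2}}{8}$
$A{\left(-27 \right)} r{\left(U{\left(-1,2 \right)} s{\left(2,2 \right)} \left(-3\right) \right)} = \frac{5 + \frac{\left(2 \cdot 3 \left(-3\right)\right)^{2}}{8}}{17 - 27} = \frac{5 + \frac{\left(6 \left(-3\right)\right)^{2}}{8}}{-10} = - \frac{5 + \frac{\left(-18\right)^{2}}{8}}{10} = - \frac{5 + \frac{1}{8} \cdot 324}{10} = - \frac{5 + \frac{81}{2}}{10} = \left(- \frac{1}{10}\right) \frac{91}{2} = - \frac{91}{20}$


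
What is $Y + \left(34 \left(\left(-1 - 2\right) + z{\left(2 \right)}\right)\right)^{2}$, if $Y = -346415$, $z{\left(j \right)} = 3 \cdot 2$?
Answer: $-336011$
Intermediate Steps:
$z{\left(j \right)} = 6$
$Y + \left(34 \left(\left(-1 - 2\right) + z{\left(2 \right)}\right)\right)^{2} = -346415 + \left(34 \left(\left(-1 - 2\right) + 6\right)\right)^{2} = -346415 + \left(34 \left(-3 + 6\right)\right)^{2} = -346415 + \left(34 \cdot 3\right)^{2} = -346415 + 102^{2} = -346415 + 10404 = -336011$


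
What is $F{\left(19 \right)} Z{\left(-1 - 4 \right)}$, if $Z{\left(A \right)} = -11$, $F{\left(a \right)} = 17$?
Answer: $-187$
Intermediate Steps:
$F{\left(19 \right)} Z{\left(-1 - 4 \right)} = 17 \left(-11\right) = -187$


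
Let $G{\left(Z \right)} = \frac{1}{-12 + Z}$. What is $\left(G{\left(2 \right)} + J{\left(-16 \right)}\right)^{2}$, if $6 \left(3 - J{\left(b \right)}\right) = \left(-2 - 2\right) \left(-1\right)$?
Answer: $\frac{4489}{900} \approx 4.9878$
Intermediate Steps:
$J{\left(b \right)} = \frac{7}{3}$ ($J{\left(b \right)} = 3 - \frac{\left(-2 - 2\right) \left(-1\right)}{6} = 3 - \frac{\left(-4\right) \left(-1\right)}{6} = 3 - \frac{2}{3} = \frac{7}{3}$)
$\left(G{\left(2 \right)} + J{\left(-16 \right)}\right)^{2} = \left(\frac{1}{-12 + 2} + \frac{7}{3}\right)^{2} = \left(\frac{1}{-10} + \frac{7}{3}\right)^{2} = \left(- \frac{1}{10} + \frac{7}{3}\right)^{2} = \left(\frac{67}{30}\right)^{2} = \frac{4489}{900}$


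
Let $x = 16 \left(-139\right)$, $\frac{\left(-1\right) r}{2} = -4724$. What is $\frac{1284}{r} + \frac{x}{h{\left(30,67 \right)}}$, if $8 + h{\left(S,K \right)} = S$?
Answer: $- \frac{2623013}{25982} \approx -100.95$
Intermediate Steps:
$h{\left(S,K \right)} = -8 + S$
$r = 9448$ ($r = \left(-2\right) \left(-4724\right) = 9448$)
$x = -2224$
$\frac{1284}{r} + \frac{x}{h{\left(30,67 \right)}} = \frac{1284}{9448} - \frac{2224}{-8 + 30} = 1284 \cdot \frac{1}{9448} - \frac{2224}{22} = \frac{321}{2362} - \frac{1112}{11} = - \frac{2623013}{25982}$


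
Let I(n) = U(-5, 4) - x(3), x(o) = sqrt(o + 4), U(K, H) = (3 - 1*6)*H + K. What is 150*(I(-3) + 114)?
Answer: 14550 - 150*sqrt(7) ≈ 14153.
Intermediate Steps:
U(K, H) = K - 3*H (U(K, H) = (3 - 6)*H + K = -3*H + K = K - 3*H)
x(o) = sqrt(4 + o)
I(n) = -17 - sqrt(7) (I(n) = (-5 - 3*4) - sqrt(4 + 3) = (-5 - 12) - sqrt(7) = -17 - sqrt(7))
150*(I(-3) + 114) = 150*((-17 - sqrt(7)) + 114) = 150*(97 - sqrt(7)) = 14550 - 150*sqrt(7)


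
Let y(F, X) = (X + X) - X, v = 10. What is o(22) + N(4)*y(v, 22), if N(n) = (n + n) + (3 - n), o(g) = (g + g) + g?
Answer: 220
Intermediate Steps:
y(F, X) = X (y(F, X) = 2*X - X = X)
o(g) = 3*g (o(g) = 2*g + g = 3*g)
N(n) = 3 + n (N(n) = 2*n + (3 - n) = 3 + n)
o(22) + N(4)*y(v, 22) = 3*22 + (3 + 4)*22 = 66 + 7*22 = 66 + 154 = 220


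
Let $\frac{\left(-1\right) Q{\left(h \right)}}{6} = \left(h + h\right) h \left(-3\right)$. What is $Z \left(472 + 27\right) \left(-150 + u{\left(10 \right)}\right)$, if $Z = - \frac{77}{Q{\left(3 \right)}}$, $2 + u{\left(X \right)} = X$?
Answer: $\frac{2728033}{162} \approx 16840.0$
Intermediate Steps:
$u{\left(X \right)} = -2 + X$
$Q{\left(h \right)} = 36 h^{2}$ ($Q{\left(h \right)} = - 6 \left(h + h\right) h \left(-3\right) = - 6 \cdot 2 h \left(- 3 h\right) = - 6 \left(- 6 h^{2}\right) = 36 h^{2}$)
$Z = - \frac{77}{324}$ ($Z = - \frac{77}{36 \cdot 3^{2}} = - \frac{77}{36 \cdot 9} = - \frac{77}{324} \approx -0.23765$)
$Z \left(472 + 27\right) \left(-150 + u{\left(10 \right)}\right) = - \frac{77 \left(472 + 27\right) \left(-150 + \left(-2 + 10\right)\right)}{324} = - \frac{77 \cdot 499 \left(-150 + 8\right)}{324} = - \frac{77 \cdot 499 \left(-142\right)}{324} = \left(- \frac{77}{324}\right) \left(-70858\right) = \frac{2728033}{162}$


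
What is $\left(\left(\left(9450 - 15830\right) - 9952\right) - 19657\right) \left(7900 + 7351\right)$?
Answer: $-548868239$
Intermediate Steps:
$\left(\left(\left(9450 - 15830\right) - 9952\right) - 19657\right) \left(7900 + 7351\right) = \left(\left(\left(9450 - 15830\right) - 9952\right) - 19657\right) 15251 = \left(\left(-6380 - 9952\right) - 19657\right) 15251 = \left(-16332 - 19657\right) 15251 = \left(-35989\right) 15251 = -548868239$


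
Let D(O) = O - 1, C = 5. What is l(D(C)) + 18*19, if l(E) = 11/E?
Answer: 1379/4 ≈ 344.75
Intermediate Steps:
D(O) = -1 + O
l(D(C)) + 18*19 = 11/(-1 + 5) + 18*19 = 11/4 + 342 = 1379/4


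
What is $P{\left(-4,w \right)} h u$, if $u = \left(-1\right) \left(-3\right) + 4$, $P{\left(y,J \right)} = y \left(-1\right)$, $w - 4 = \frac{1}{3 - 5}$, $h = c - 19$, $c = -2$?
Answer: $-588$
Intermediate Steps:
$h = -21$ ($h = -2 - 19 = -21$)
$w = \frac{7}{2}$ ($w = 4 + \frac{1}{3 - 5} = 4 + \frac{1}{-2} = 4 - \frac{1}{2} = \frac{7}{2} \approx 3.5$)
$P{\left(y,J \right)} = - y$
$u = 7$ ($u = 3 + 4 = 7$)
$P{\left(-4,w \right)} h u = \left(-1\right) \left(-4\right) \left(-21\right) 7 = 4 \left(-21\right) 7 = \left(-84\right) 7 = -588$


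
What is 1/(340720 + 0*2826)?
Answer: 1/340720 ≈ 2.9350e-6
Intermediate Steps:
1/(340720 + 0*2826) = 1/(340720 + 0) = 1/340720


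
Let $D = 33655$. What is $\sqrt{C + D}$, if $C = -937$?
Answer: $\sqrt{32718} \approx 180.88$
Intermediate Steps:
$\sqrt{C + D} = \sqrt{-937 + 33655} = \sqrt{32718}$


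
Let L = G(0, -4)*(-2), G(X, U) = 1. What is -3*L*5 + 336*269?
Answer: 90414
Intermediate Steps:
L = -2 (L = 1*(-2) = -2)
-3*L*5 + 336*269 = -3*(-2)*5 + 336*269 = 6*5 + 90384 = 30 + 90384 = 90414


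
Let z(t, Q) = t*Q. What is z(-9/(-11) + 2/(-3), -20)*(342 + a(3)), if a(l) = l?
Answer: -11500/11 ≈ -1045.5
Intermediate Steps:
z(t, Q) = Q*t
z(-9/(-11) + 2/(-3), -20)*(342 + a(3)) = (-20*(-9/(-11) + 2/(-3)))*(342 + 3) = -20*(-9*(-1/11) + 2*(-⅓))*345 = -20*(9/11 - ⅔)*345 = -20*5/33*345 = -100/33*345 = -11500/11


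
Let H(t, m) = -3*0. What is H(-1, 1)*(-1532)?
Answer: 0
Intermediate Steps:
H(t, m) = 0
H(-1, 1)*(-1532) = 0*(-1532) = 0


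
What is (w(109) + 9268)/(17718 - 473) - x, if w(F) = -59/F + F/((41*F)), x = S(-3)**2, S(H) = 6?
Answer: -2733028198/77067905 ≈ -35.463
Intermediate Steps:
x = 36 (x = 6**2 = 36)
w(F) = 1/41 - 59/F (w(F) = -59/F + F*(1/(41*F)) = -59/F + 1/41 = 1/41 - 59/F)
(w(109) + 9268)/(17718 - 473) - x = ((1/41)*(-2419 + 109)/109 + 9268)/(17718 - 473) - 1*36 = ((1/41)*(1/109)*(-2310) + 9268)/17245 - 36 = (-2310/4469 + 9268)*(1/17245) - 36 = (41416382/4469)*(1/17245) - 36 = 41416382/77067905 - 36 = -2733028198/77067905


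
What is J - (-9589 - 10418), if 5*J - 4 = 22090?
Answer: 122129/5 ≈ 24426.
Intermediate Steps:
J = 22094/5 (J = ⅘ + (⅕)*22090 = ⅘ + 4418 = 22094/5 ≈ 4418.8)
J - (-9589 - 10418) = 22094/5 - (-9589 - 10418) = 22094/5 - 1*(-20007) = 22094/5 + 20007 = 122129/5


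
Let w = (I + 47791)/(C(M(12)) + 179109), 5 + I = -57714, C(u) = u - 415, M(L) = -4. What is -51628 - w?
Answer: -4612698696/89345 ≈ -51628.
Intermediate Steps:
C(u) = -415 + u
I = -57719 (I = -5 - 57714 = -57719)
w = -4964/89345 (w = (-57719 + 47791)/((-415 - 4) + 179109) = -9928/(-419 + 179109) = -9928/178690 = -9928*1/178690 = -4964/89345 ≈ -0.055560)
-51628 - w = -51628 - 1*(-4964/89345) = -51628 + 4964/89345 = -4612698696/89345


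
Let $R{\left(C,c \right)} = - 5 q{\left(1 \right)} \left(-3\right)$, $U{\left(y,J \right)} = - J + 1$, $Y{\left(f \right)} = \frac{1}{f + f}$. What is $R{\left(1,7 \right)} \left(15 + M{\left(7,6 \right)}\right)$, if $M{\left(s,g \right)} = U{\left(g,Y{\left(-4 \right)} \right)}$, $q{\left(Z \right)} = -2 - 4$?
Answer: $- \frac{5805}{4} \approx -1451.3$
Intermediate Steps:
$Y{\left(f \right)} = \frac{1}{2 f}$
$q{\left(Z \right)} = -6$ ($q{\left(Z \right)} = -2 - 4 = -6$)
$U{\left(y,J \right)} = 1 - J$
$M{\left(s,g \right)} = \frac{9}{8}$ ($M{\left(s,g \right)} = 1 - \frac{1}{2 \left(-4\right)} = 1 - \frac{1}{2} \left(- \frac{1}{4}\right) = 1 - - \frac{1}{8} = 1 + \frac{1}{8} = \frac{9}{8}$)
$R{\left(C,c \right)} = -90$ ($R{\left(C,c \right)} = \left(-5\right) \left(-6\right) \left(-3\right) = 30 \left(-3\right) = -90$)
$R{\left(1,7 \right)} \left(15 + M{\left(7,6 \right)}\right) = - 90 \left(15 + \frac{9}{8}\right) = \left(-90\right) \frac{129}{8} = - \frac{5805}{4}$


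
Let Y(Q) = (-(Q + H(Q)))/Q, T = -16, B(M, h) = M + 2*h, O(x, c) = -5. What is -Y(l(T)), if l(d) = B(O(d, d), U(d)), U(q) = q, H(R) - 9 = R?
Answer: 65/37 ≈ 1.7568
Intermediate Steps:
H(R) = 9 + R
l(d) = -5 + 2*d
Y(Q) = (-9 - 2*Q)/Q (Y(Q) = (-(Q + (9 + Q)))/Q = (-(9 + 2*Q))/Q = (-9 - 2*Q)/Q)
-Y(l(T)) = -(-2 - 9/(-5 + 2*(-16))) = -(-2 - 9/(-5 - 32)) = -(-2 - 9/(-37)) = -(-2 - 9*(-1/37)) = -(-2 + 9/37) = -1*(-65/37) = 65/37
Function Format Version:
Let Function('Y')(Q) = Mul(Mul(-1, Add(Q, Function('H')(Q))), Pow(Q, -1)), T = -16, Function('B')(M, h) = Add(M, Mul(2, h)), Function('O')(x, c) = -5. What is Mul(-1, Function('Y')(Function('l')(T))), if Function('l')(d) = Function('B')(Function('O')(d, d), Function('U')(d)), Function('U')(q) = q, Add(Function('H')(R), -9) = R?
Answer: Rational(65, 37) ≈ 1.7568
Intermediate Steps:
Function('H')(R) = Add(9, R)
Function('l')(d) = Add(-5, Mul(2, d))
Function('Y')(Q) = Mul(Pow(Q, -1), Add(-9, Mul(-2, Q))) (Function('Y')(Q) = Mul(Mul(-1, Add(Q, Add(9, Q))), Pow(Q, -1)) = Mul(Mul(-1, Add(9, Mul(2, Q))), Pow(Q, -1)) = Mul(Add(-9, Mul(-2, Q)), Pow(Q, -1)) = Mul(Pow(Q, -1), Add(-9, Mul(-2, Q))))
Mul(-1, Function('Y')(Function('l')(T))) = Mul(-1, Add(-2, Mul(-9, Pow(Add(-5, Mul(2, -16)), -1)))) = Mul(-1, Add(-2, Mul(-9, Pow(Add(-5, -32), -1)))) = Mul(-1, Add(-2, Mul(-9, Pow(-37, -1)))) = Mul(-1, Add(-2, Mul(-9, Rational(-1, 37)))) = Mul(-1, Add(-2, Rational(9, 37))) = Mul(-1, Rational(-65, 37)) = Rational(65, 37)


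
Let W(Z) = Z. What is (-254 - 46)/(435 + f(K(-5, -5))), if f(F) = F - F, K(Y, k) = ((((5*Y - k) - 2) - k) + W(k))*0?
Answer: -20/29 ≈ -0.68966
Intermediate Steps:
K(Y, k) = 0 (K(Y, k) = ((((5*Y - k) - 2) - k) + k)*0 = ((((-k + 5*Y) - 2) - k) + k)*0 = (((-2 - k + 5*Y) - k) + k)*0 = ((-2 - 2*k + 5*Y) + k)*0 = (-2 - k + 5*Y)*0 = 0)
f(F) = 0
(-254 - 46)/(435 + f(K(-5, -5))) = (-254 - 46)/(435 + 0) = -300/435 = -300*1/435 = -20/29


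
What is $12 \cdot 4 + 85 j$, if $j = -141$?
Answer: $-11937$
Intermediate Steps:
$12 \cdot 4 + 85 j = 12 \cdot 4 + 85 \left(-141\right) = 48 - 11985 = -11937$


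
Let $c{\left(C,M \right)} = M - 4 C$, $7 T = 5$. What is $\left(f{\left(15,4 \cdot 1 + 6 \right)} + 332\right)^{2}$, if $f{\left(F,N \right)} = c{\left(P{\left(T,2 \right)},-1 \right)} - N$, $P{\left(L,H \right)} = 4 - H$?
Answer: $97969$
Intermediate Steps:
$T = \frac{5}{7}$ ($T = \frac{1}{7} \cdot 5 = \frac{5}{7} \approx 0.71429$)
$f{\left(F,N \right)} = -9 - N$ ($f{\left(F,N \right)} = \left(-1 - 4 \left(4 - 2\right)\right) - N = \left(-1 - 8\right) - N = -9 - N$)
$\left(f{\left(15,4 \cdot 1 + 6 \right)} + 332\right)^{2} = \left(\left(-9 - \left(4 \cdot 1 + 6\right)\right) + 332\right)^{2} = \left(\left(-9 - \left(4 + 6\right)\right) + 332\right)^{2} = \left(\left(-9 - 10\right) + 332\right)^{2} = \left(-19 + 332\right)^{2} = 313^{2} = 97969$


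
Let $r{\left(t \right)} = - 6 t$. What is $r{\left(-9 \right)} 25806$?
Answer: $1393524$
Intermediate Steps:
$r{\left(-9 \right)} 25806 = \left(-6\right) \left(-9\right) 25806 = 54 \cdot 25806 = 1393524$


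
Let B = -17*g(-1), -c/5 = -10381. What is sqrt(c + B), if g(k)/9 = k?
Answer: sqrt(52058) ≈ 228.16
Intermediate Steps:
c = 51905 (c = -5*(-10381) = 51905)
g(k) = 9*k
B = 153 (B = -153*(-1) = -17*(-9) = 153)
sqrt(c + B) = sqrt(51905 + 153) = sqrt(52058)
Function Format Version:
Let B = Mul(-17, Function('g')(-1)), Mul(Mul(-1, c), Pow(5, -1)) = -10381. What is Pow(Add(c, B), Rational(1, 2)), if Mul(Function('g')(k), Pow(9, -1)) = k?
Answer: Pow(52058, Rational(1, 2)) ≈ 228.16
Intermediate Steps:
c = 51905 (c = Mul(-5, -10381) = 51905)
Function('g')(k) = Mul(9, k)
B = 153 (B = Mul(-17, Mul(9, -1)) = Mul(-17, -9) = 153)
Pow(Add(c, B), Rational(1, 2)) = Pow(Add(51905, 153), Rational(1, 2)) = Pow(52058, Rational(1, 2))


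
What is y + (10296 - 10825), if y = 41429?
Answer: 40900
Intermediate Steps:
y + (10296 - 10825) = 41429 + (10296 - 10825) = 41429 - 529 = 40900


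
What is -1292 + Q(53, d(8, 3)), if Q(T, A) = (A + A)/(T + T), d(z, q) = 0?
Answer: -1292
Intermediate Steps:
Q(T, A) = A/T (Q(T, A) = (2*A)/((2*T)) = (2*A)*(1/(2*T)) = A/T)
-1292 + Q(53, d(8, 3)) = -1292 + 0/53 = -1292 + 0*(1/53) = -1292 + 0 = -1292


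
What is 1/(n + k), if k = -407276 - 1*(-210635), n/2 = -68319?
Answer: -1/333279 ≈ -3.0005e-6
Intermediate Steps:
n = -136638 (n = 2*(-68319) = -136638)
k = -196641 (k = -407276 + 210635 = -196641)
1/(n + k) = 1/(-136638 - 196641) = 1/(-333279) = -1/333279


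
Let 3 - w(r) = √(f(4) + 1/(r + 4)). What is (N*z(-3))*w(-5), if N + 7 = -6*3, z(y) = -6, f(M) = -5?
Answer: 450 - 150*I*√6 ≈ 450.0 - 367.42*I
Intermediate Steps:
N = -25 (N = -7 - 6*3 = -7 - 18 = -25)
w(r) = 3 - √(-5 + 1/(4 + r)) (w(r) = 3 - √(-5 + 1/(r + 4)) = 3 - √(-5 + 1/(4 + r)))
(N*z(-3))*w(-5) = (-25*(-6))*(3 - √(-(19 + 5*(-5))/(4 - 5))) = 150*(3 - √(-1*(19 - 25)/(-1))) = 150*(3 - √(-1*(-1)*(-6))) = 150*(3 - √(-6)) = 150*(3 - I*√6) = 450 - 150*I*√6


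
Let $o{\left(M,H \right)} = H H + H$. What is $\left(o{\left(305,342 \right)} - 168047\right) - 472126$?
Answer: $-522867$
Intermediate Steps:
$o{\left(M,H \right)} = H + H^{2}$ ($o{\left(M,H \right)} = H^{2} + H = H + H^{2}$)
$\left(o{\left(305,342 \right)} - 168047\right) - 472126 = \left(342 \left(1 + 342\right) - 168047\right) - 472126 = \left(342 \cdot 343 - 168047\right) - 472126 = \left(117306 - 168047\right) - 472126 = -50741 - 472126 = -522867$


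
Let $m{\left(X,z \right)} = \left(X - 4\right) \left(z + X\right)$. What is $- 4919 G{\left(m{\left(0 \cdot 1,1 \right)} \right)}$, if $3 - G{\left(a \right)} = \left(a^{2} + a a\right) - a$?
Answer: $162327$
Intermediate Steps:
$m{\left(X,z \right)} = \left(-4 + X\right) \left(X + z\right)$
$G{\left(a \right)} = 3 + a - 2 a^{2}$ ($G{\left(a \right)} = 3 - \left(\left(a^{2} + a a\right) - a\right) = 3 - \left(\left(a^{2} + a^{2}\right) - a\right) = 3 - \left(2 a^{2} - a\right) = 3 - \left(- a + 2 a^{2}\right) = 3 + a - 2 a^{2}$)
$- 4919 G{\left(m{\left(0 \cdot 1,1 \right)} \right)} = - 4919 \left(3 + \left(\left(0 \cdot 1\right)^{2} - 4 \cdot 0 \cdot 1 - 4 + 0 \cdot 1 \cdot 1\right) - 2 \left(\left(0 \cdot 1\right)^{2} - 4 \cdot 0 \cdot 1 - 4 + 0 \cdot 1 \cdot 1\right)^{2}\right) = - 4919 \left(3 + \left(0^{2} - 0 - 4 + 0 \cdot 1\right) - 2 \left(0^{2} - 0 - 4 + 0 \cdot 1\right)^{2}\right) = - 4919 \left(3 + \left(0 + 0 - 4 + 0\right) - 2 \left(0 + 0 - 4 + 0\right)^{2}\right) = - 4919 \left(3 - 4 - 2 \left(-4\right)^{2}\right) = - 4919 \left(3 - 4 - 32\right) = \left(-4919\right) \left(-33\right) = 162327$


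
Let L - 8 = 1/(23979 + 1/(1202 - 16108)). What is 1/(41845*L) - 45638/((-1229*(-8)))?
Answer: -1365193901887937341/294110063574576900 ≈ -4.6418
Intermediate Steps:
L = 2859462690/357430973 (L = 8 + 1/(23979 + 1/(1202 - 16108)) = 8 + 1/(23979 + 1/(-14906)) = 8 + 1/(23979 - 1/14906) = 8 + 1/(357430973/14906) = 8 + 14906/357430973 = 2859462690/357430973 ≈ 8.0000)
1/(41845*L) - 45638/((-1229*(-8))) = 1/(41845*(2859462690/357430973)) - 45638/((-1229*(-8))) = (1/41845)*(357430973/2859462690) - 45638/9832 = 357430973/119654216263050 - 45638*1/9832 = 357430973/119654216263050 - 22819/4916 = -1365193901887937341/294110063574576900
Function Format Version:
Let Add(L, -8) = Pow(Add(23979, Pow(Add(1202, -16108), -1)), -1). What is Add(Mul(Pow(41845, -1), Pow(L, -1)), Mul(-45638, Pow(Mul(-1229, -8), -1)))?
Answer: Rational(-1365193901887937341, 294110063574576900) ≈ -4.6418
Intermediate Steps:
L = Rational(2859462690, 357430973) (L = Add(8, Pow(Add(23979, Pow(Add(1202, -16108), -1)), -1)) = Add(8, Pow(Add(23979, Pow(-14906, -1)), -1)) = Add(8, Pow(Add(23979, Rational(-1, 14906)), -1)) = Add(8, Pow(Rational(357430973, 14906), -1)) = Add(8, Rational(14906, 357430973)) = Rational(2859462690, 357430973) ≈ 8.0000)
Add(Mul(Pow(41845, -1), Pow(L, -1)), Mul(-45638, Pow(Mul(-1229, -8), -1))) = Add(Mul(Pow(41845, -1), Pow(Rational(2859462690, 357430973), -1)), Mul(-45638, Pow(Mul(-1229, -8), -1))) = Add(Mul(Rational(1, 41845), Rational(357430973, 2859462690)), Mul(-45638, Pow(9832, -1))) = Add(Rational(357430973, 119654216263050), Mul(-45638, Rational(1, 9832))) = Add(Rational(357430973, 119654216263050), Rational(-22819, 4916)) = Rational(-1365193901887937341, 294110063574576900)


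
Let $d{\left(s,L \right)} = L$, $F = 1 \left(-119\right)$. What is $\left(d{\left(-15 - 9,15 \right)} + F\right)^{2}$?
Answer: $10816$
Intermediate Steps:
$F = -119$
$\left(d{\left(-15 - 9,15 \right)} + F\right)^{2} = \left(15 - 119\right)^{2} = \left(-104\right)^{2} = 10816$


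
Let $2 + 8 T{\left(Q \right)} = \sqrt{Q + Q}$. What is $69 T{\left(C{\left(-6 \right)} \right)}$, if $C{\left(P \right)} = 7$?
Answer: $- \frac{69}{4} + \frac{69 \sqrt{14}}{8} \approx 15.022$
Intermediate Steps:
$T{\left(Q \right)} = - \frac{1}{4} + \frac{\sqrt{2} \sqrt{Q}}{8}$ ($T{\left(Q \right)} = - \frac{1}{4} + \frac{\sqrt{Q + Q}}{8} = - \frac{1}{4} + \frac{\sqrt{2 Q}}{8} = - \frac{1}{4} + \frac{\sqrt{2} \sqrt{Q}}{8}$)
$69 T{\left(C{\left(-6 \right)} \right)} = 69 \left(- \frac{1}{4} + \frac{\sqrt{2} \sqrt{7}}{8}\right) = 69 \left(- \frac{1}{4} + \frac{\sqrt{14}}{8}\right) = - \frac{69}{4} + \frac{69 \sqrt{14}}{8}$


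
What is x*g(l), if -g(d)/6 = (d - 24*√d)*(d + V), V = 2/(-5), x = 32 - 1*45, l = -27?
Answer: 288522/5 + 769392*I*√3/5 ≈ 57704.0 + 2.6653e+5*I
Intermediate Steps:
x = -13 (x = 32 - 45 = -13)
V = -⅖ (V = 2*(-⅕) = -⅖ ≈ -0.40000)
g(d) = -6*(-⅖ + d)*(d - 24*√d) (g(d) = -6*(d - 24*√d)*(d - ⅖) = -6*(d - 24*√d)*(-⅖ + d) = -6*(-⅖ + d)*(d - 24*√d))
x*g(l) = -13*(-6*(-27)² + 144*(-27)^(3/2) - 864*I*√3/5 + (12/5)*(-27)) = -13*(-6*729 + 144*(-81*I*√3) - 864*I*√3/5 - 324/5) = -13*(-4374 - 11664*I*√3 - 864*I*√3/5 - 324/5) = -13*(-22194/5 - 59184*I*√3/5) = 288522/5 + 769392*I*√3/5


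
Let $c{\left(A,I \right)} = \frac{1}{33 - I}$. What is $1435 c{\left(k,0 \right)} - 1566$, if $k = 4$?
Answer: $- \frac{50243}{33} \approx -1522.5$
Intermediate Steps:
$1435 c{\left(k,0 \right)} - 1566 = 1435 \left(- \frac{1}{-33 + 0}\right) - 1566 = 1435 \left(- \frac{1}{-33}\right) - 1566 = 1435 \left(\left(-1\right) \left(- \frac{1}{33}\right)\right) - 1566 = 1435 \cdot \frac{1}{33} - 1566 = \frac{1435}{33} - 1566 = - \frac{50243}{33}$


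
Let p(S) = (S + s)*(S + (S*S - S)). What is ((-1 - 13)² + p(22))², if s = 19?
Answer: 401601600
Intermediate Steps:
p(S) = S²*(19 + S) (p(S) = (S + 19)*(S + (S*S - S)) = (19 + S)*(S + (S² - S)) = (19 + S)*S² = S²*(19 + S))
((-1 - 13)² + p(22))² = ((-1 - 13)² + 22²*(19 + 22))² = ((-14)² + 484*41)² = (196 + 19844)² = 20040² = 401601600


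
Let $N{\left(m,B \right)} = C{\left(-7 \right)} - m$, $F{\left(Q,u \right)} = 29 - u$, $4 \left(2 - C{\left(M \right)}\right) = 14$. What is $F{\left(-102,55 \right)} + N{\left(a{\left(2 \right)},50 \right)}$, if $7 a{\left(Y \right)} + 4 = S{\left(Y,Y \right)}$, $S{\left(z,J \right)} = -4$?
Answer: $- \frac{369}{14} \approx -26.357$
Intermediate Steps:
$C{\left(M \right)} = - \frac{3}{2}$ ($C{\left(M \right)} = 2 - \frac{7}{2} = - \frac{3}{2}$)
$a{\left(Y \right)} = - \frac{8}{7}$ ($a{\left(Y \right)} = - \frac{4}{7} + \frac{1}{7} \left(-4\right) = - \frac{4}{7} - \frac{4}{7} = - \frac{8}{7}$)
$N{\left(m,B \right)} = - \frac{3}{2} - m$
$F{\left(-102,55 \right)} + N{\left(a{\left(2 \right)},50 \right)} = \left(29 - 55\right) - \frac{5}{14} = \left(29 - 55\right) + \left(- \frac{3}{2} + \frac{8}{7}\right) = -26 - \frac{5}{14} = - \frac{369}{14}$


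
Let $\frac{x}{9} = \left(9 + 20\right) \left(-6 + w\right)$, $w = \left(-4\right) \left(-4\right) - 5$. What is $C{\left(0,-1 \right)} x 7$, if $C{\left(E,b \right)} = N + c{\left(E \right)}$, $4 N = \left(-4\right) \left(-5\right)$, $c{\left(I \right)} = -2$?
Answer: $27405$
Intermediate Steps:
$N = 5$ ($N = \frac{\left(-4\right) \left(-5\right)}{4} = \frac{1}{4} \cdot 20 = 5$)
$w = 11$ ($w = 16 - 5 = 11$)
$x = 1305$ ($x = 9 \left(9 + 20\right) \left(-6 + 11\right) = 9 \cdot 29 \cdot 5 = 9 \cdot 145 = 1305$)
$C{\left(E,b \right)} = 3$ ($C{\left(E,b \right)} = 5 - 2 = 3$)
$C{\left(0,-1 \right)} x 7 = 3 \cdot 1305 \cdot 7 = 3915 \cdot 7 = 27405$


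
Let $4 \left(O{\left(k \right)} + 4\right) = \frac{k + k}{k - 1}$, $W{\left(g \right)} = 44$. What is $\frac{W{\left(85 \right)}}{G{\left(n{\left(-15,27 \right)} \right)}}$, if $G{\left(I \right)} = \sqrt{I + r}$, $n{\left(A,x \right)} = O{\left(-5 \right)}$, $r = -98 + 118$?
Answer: $\frac{88 \sqrt{591}}{197} \approx 10.86$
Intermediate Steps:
$r = 20$
$O{\left(k \right)} = -4 + \frac{k}{2 \left(-1 + k\right)}$ ($O{\left(k \right)} = -4 + \frac{\left(k + k\right) \frac{1}{k - 1}}{4} = -4 + \frac{2 k \frac{1}{-1 + k}}{4} = -4 + \frac{k}{2 \left(-1 + k\right)}$)
$n{\left(A,x \right)} = - \frac{43}{12}$ ($n{\left(A,x \right)} = \frac{8 - -35}{2 \left(-1 - 5\right)} = \frac{8 + 35}{2 \left(-6\right)} = \frac{1}{2} \left(- \frac{1}{6}\right) 43 = - \frac{43}{12}$)
$G{\left(I \right)} = \sqrt{20 + I}$ ($G{\left(I \right)} = \sqrt{I + 20} = \sqrt{20 + I}$)
$\frac{W{\left(85 \right)}}{G{\left(n{\left(-15,27 \right)} \right)}} = \frac{44}{\sqrt{20 - \frac{43}{12}}} = \frac{44}{\sqrt{\frac{197}{12}}} = \frac{44}{\frac{1}{6} \sqrt{591}} = 44 \frac{2 \sqrt{591}}{197} = \frac{88 \sqrt{591}}{197}$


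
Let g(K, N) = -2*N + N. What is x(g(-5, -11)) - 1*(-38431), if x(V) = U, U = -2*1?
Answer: 38429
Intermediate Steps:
g(K, N) = -N
U = -2
x(V) = -2
x(g(-5, -11)) - 1*(-38431) = -2 - 1*(-38431) = -2 + 38431 = 38429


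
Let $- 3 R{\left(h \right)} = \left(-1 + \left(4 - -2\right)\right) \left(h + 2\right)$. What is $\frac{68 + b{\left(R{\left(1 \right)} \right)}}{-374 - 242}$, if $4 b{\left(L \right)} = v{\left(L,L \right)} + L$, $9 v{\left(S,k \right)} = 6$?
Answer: $- \frac{73}{672} \approx -0.10863$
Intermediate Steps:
$v{\left(S,k \right)} = \frac{2}{3}$ ($v{\left(S,k \right)} = \frac{1}{9} \cdot 6 = \frac{2}{3}$)
$R{\left(h \right)} = - \frac{10}{3} - \frac{5 h}{3}$ ($R{\left(h \right)} = - \frac{\left(-1 + \left(4 - -2\right)\right) \left(h + 2\right)}{3} = - \frac{\left(-1 + \left(4 + 2\right)\right) \left(2 + h\right)}{3} = - \frac{\left(-1 + 6\right) \left(2 + h\right)}{3} = - \frac{5 \left(2 + h\right)}{3} = - \frac{10 + 5 h}{3} = - \frac{10}{3} - \frac{5 h}{3}$)
$b{\left(L \right)} = \frac{1}{6} + \frac{L}{4}$ ($b{\left(L \right)} = \frac{\frac{2}{3} + L}{4} = \frac{1}{6} + \frac{L}{4}$)
$\frac{68 + b{\left(R{\left(1 \right)} \right)}}{-374 - 242} = \frac{68 + \left(\frac{1}{6} + \frac{- \frac{10}{3} - \frac{5}{3}}{4}\right)}{-374 - 242} = \frac{68 + \left(\frac{1}{6} + \frac{- \frac{10}{3} - \frac{5}{3}}{4}\right)}{-616} = \left(68 + \left(\frac{1}{6} + \frac{1}{4} \left(-5\right)\right)\right) \left(- \frac{1}{616}\right) = \left(68 + \left(\frac{1}{6} - \frac{5}{4}\right)\right) \left(- \frac{1}{616}\right) = \left(68 - \frac{13}{12}\right) \left(- \frac{1}{616}\right) = \frac{803}{12} \left(- \frac{1}{616}\right) = - \frac{73}{672}$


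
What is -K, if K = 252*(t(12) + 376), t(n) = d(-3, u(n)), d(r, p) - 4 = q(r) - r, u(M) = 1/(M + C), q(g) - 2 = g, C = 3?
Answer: -96264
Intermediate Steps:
q(g) = 2 + g
u(M) = 1/(3 + M) (u(M) = 1/(M + 3) = 1/(3 + M))
d(r, p) = 6 (d(r, p) = 4 + ((2 + r) - r) = 4 + 2 = 6)
t(n) = 6
K = 96264 (K = 252*(6 + 376) = 252*382 = 96264)
-K = -1*96264 = -96264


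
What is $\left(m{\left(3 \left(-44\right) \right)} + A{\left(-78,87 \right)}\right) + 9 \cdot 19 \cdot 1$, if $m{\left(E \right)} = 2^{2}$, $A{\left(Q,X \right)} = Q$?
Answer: $97$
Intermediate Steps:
$m{\left(E \right)} = 4$
$\left(m{\left(3 \left(-44\right) \right)} + A{\left(-78,87 \right)}\right) + 9 \cdot 19 \cdot 1 = \left(4 - 78\right) + 9 \cdot 19 \cdot 1 = -74 + 171 \cdot 1 = -74 + 171 = 97$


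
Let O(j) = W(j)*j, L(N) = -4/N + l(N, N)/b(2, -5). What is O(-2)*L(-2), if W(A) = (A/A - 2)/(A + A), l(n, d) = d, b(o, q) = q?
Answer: -6/5 ≈ -1.2000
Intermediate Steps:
W(A) = -1/(2*A) (W(A) = (1 - 2)/((2*A)) = -1/(2*A))
L(N) = -4/N - N/5 (L(N) = -4/N + N/(-5) = -4/N + N*(-⅕) = -4/N - N/5)
O(j) = -½ (O(j) = (-1/(2*j))*j = -½)
O(-2)*L(-2) = -(-4/(-2) - ⅕*(-2))/2 = -(-4*(-½) + ⅖)/2 = -(2 + ⅖)/2 = -½*12/5 = -6/5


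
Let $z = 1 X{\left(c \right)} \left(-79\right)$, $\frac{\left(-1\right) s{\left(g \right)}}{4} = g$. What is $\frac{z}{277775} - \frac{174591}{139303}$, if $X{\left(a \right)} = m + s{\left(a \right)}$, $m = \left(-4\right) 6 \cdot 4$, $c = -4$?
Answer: $- \frac{9523324013}{7738978165} \approx -1.2306$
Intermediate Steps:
$s{\left(g \right)} = - 4 g$
$m = -96$ ($m = \left(-24\right) 4 = -96$)
$X{\left(a \right)} = -96 - 4 a$
$z = 6320$ ($z = 1 \left(-96 - -16\right) \left(-79\right) = 1 \left(-96 + 16\right) \left(-79\right) = 1 \left(-80\right) \left(-79\right) = \left(-80\right) \left(-79\right) = 6320$)
$\frac{z}{277775} - \frac{174591}{139303} = \frac{6320}{277775} - \frac{174591}{139303} = 6320 \cdot \frac{1}{277775} - \frac{174591}{139303} = \frac{1264}{55555} - \frac{174591}{139303} = - \frac{9523324013}{7738978165}$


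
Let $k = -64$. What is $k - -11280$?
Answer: $11216$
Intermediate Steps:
$k - -11280 = -64 - -11280 = -64 + 11280 = 11216$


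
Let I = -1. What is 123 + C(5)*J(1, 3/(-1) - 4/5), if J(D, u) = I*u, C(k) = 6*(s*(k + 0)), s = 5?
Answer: 693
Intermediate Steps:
C(k) = 30*k (C(k) = 6*(5*(k + 0)) = 6*(5*k) = 30*k)
J(D, u) = -u
123 + C(5)*J(1, 3/(-1) - 4/5) = 123 + (30*5)*(-(3/(-1) - 4/5)) = 123 + 150*(-(3*(-1) - 4*⅕)) = 123 + 150*(-(-3 - ⅘)) = 123 + 150*(-1*(-19/5)) = 123 + 150*(19/5) = 123 + 570 = 693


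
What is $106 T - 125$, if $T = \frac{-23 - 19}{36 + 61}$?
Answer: $- \frac{16577}{97} \approx -170.9$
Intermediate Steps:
$T = - \frac{42}{97} \approx -0.43299$
$106 T - 125 = 106 \left(- \frac{42}{97}\right) - 125 = - \frac{4452}{97} - 125 = - \frac{16577}{97}$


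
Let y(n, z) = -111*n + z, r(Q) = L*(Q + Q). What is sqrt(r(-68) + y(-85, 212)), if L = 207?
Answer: I*sqrt(18505) ≈ 136.03*I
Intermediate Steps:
r(Q) = 414*Q (r(Q) = 207*(Q + Q) = 207*(2*Q) = 414*Q)
y(n, z) = z - 111*n
sqrt(r(-68) + y(-85, 212)) = sqrt(414*(-68) + (212 - 111*(-85))) = sqrt(-28152 + (212 + 9435)) = sqrt(-28152 + 9647) = sqrt(-18505) = I*sqrt(18505)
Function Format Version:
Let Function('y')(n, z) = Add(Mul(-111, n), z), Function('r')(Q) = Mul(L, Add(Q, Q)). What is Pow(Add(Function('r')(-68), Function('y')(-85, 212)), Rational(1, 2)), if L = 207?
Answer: Mul(I, Pow(18505, Rational(1, 2))) ≈ Mul(136.03, I)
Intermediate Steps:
Function('r')(Q) = Mul(414, Q) (Function('r')(Q) = Mul(207, Add(Q, Q)) = Mul(207, Mul(2, Q)) = Mul(414, Q))
Function('y')(n, z) = Add(z, Mul(-111, n))
Pow(Add(Function('r')(-68), Function('y')(-85, 212)), Rational(1, 2)) = Pow(Add(Mul(414, -68), Add(212, Mul(-111, -85))), Rational(1, 2)) = Pow(Add(-28152, Add(212, 9435)), Rational(1, 2)) = Pow(Add(-28152, 9647), Rational(1, 2)) = Pow(-18505, Rational(1, 2)) = Mul(I, Pow(18505, Rational(1, 2)))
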